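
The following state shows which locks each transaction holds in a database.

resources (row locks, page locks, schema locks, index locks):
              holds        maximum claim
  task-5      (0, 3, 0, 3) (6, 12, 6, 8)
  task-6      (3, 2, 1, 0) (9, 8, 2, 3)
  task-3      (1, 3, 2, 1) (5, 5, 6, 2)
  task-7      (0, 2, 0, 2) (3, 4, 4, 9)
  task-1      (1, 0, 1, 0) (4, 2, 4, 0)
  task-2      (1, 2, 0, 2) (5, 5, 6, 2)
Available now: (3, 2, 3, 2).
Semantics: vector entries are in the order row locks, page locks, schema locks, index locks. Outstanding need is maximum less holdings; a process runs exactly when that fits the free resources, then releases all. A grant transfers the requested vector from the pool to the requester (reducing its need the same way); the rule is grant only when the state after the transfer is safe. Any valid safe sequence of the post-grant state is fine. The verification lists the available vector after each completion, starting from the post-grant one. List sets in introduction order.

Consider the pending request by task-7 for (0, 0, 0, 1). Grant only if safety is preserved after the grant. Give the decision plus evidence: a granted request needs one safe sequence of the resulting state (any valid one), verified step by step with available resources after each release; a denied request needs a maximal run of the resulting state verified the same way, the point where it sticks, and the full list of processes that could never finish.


DENY. Granting would leave the state unsafe.
Key observation: no order helps: past task-1, task-3, task-2, task-6, the free pool tops out at (9, 9, 7, 4), below what each blocked process needs in index locks.
Pretend the grant happened; the run task-1, task-3, task-2, task-6 goes as far as possible. Walking it through:
  pool = (3, 2, 3, 1)
  task-1: need (3, 2, 3, 0) fits (3, 2, 3, 1); releases (1, 0, 1, 0), pool now (4, 2, 4, 1)
  task-3: need (4, 2, 4, 1) fits (4, 2, 4, 1); releases (1, 3, 2, 1), pool now (5, 5, 6, 2)
  task-2: need (4, 3, 6, 0) fits (5, 5, 6, 2); releases (1, 2, 0, 2), pool now (6, 7, 6, 4)
  task-6: need (6, 6, 1, 3) fits (6, 7, 6, 4); releases (3, 2, 1, 0), pool now (9, 9, 7, 4)
  task-5 cannot run: need (6, 9, 6, 5) vs free (9, 9, 7, 4) (insufficient index locks)
  task-7 cannot run: need (3, 2, 4, 6) vs free (9, 9, 7, 4) (insufficient index locks)
Processes that could never finish after the grant: task-5 and task-7.


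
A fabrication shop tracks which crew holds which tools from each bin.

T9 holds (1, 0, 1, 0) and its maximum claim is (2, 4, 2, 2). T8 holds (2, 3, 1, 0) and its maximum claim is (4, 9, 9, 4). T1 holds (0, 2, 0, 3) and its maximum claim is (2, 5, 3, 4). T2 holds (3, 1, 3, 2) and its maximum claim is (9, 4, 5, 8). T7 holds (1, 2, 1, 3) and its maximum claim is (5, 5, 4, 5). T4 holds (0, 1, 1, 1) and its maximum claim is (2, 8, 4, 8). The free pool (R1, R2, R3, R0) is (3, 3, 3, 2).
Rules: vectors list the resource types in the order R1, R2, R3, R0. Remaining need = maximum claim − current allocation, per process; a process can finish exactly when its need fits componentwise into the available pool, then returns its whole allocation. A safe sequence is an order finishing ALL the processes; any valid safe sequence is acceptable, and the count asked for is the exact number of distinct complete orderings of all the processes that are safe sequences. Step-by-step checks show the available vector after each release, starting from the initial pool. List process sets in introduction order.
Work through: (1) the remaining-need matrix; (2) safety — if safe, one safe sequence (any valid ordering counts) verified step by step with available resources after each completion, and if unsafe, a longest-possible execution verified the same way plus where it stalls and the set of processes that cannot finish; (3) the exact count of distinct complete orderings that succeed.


(1) Remaining need (order R1, R2, R3, R0):
  T9: (1, 4, 1, 2)
  T8: (2, 6, 8, 4)
  T1: (2, 3, 3, 1)
  T2: (6, 3, 2, 6)
  T7: (4, 3, 3, 2)
  T4: (2, 7, 3, 7)
(2) UNSAFE.
Key observation: after T1, T9, T7, T4 the pool peaks at (5, 8, 6, 9), and each blocked process is short somewhere: T8 on R3; T2 on R1.
The run T1, T9, T7, T4 cannot be extended any further. Walking it through:
  pool = (3, 3, 3, 2)
  T1: need (2, 3, 3, 1) fits (3, 3, 3, 2); releases (0, 2, 0, 3), pool now (3, 5, 3, 5)
  T9: need (1, 4, 1, 2) fits (3, 5, 3, 5); releases (1, 0, 1, 0), pool now (4, 5, 4, 5)
  T7: need (4, 3, 3, 2) fits (4, 5, 4, 5); releases (1, 2, 1, 3), pool now (5, 7, 5, 8)
  T4: need (2, 7, 3, 7) fits (5, 7, 5, 8); releases (0, 1, 1, 1), pool now (5, 8, 6, 9)
  blocked: T8 wants (2, 6, 8, 4), pool (5, 8, 6, 9) — not enough R3
  blocked: T2 wants (6, 3, 2, 6), pool (5, 8, 6, 9) — not enough R1
Permanently blocked: T8 and T2.
(3) The exact count: 0 of the possible complete orderings are safe sequences.


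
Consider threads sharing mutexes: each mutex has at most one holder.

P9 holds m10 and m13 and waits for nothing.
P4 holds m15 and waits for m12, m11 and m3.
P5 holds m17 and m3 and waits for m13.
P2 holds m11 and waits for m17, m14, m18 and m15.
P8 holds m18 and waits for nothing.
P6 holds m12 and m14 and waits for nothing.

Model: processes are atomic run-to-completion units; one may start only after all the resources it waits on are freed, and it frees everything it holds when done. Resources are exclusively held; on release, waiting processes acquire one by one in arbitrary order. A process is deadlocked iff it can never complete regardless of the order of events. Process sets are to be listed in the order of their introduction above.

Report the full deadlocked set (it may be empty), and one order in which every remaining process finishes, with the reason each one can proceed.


The deadlocked set is P4 and P2.
Key observation: the wait chain closes on itself along P4 -> P2 -> P4; no other process is dragged down with it.
The rest can finish in the order P6, P9, P8, P5.
Check, step by step:
  P6 waits on nothing -> runs at once and releases m12 and m14
  P9 waits on nothing -> runs at once and releases m10 and m13
  P8 waits on nothing -> runs at once and releases m18
  run P5 (all its waits — m13 — are resolved); releases m17 and m3


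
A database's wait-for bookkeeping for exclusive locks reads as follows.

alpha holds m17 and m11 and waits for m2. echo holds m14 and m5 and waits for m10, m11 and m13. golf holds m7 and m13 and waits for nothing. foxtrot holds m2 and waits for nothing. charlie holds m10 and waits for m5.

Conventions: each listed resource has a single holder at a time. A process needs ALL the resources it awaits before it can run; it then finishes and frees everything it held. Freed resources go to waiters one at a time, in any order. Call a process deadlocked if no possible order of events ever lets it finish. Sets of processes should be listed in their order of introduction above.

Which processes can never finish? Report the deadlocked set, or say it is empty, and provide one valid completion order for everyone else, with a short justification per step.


The deadlocked set is echo and charlie.
Key observation: nobody on the ring echo -> charlie -> echo can start until another member finishes, which never happens; no other process is dragged down with it.
One completion order for the rest: golf, foxtrot, alpha.
Verifying each step:
  golf waits on nothing -> runs at once and releases m7 and m13
  foxtrot waits on nothing -> runs at once and releases m2
  alpha: everything it awaited (m2) is free; runs, freeing m17 and m11


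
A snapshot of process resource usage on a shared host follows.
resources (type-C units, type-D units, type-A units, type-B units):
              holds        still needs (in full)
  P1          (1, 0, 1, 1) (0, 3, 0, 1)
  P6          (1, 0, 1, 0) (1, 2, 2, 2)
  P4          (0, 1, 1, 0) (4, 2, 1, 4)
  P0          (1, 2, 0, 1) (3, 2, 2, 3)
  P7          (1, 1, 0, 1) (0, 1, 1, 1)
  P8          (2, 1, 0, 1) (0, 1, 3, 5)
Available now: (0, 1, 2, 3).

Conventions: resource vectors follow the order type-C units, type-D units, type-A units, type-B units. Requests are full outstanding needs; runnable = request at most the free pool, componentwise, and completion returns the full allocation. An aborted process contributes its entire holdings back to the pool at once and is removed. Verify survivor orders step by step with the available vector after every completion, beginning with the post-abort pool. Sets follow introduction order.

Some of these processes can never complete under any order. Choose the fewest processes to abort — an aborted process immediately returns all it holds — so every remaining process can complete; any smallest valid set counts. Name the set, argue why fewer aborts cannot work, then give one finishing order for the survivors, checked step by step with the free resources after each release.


The answer: abort P8.
Key observation: the returned (2, 1, 0, 1) from P8 is what brings P1 — unrunnable before, under any order — into play at step 2.
Minimality: the empty abort set fails — the state is deadlocked as it stands.
Survivors finish in the order: P7, P1, P6, P0, P4. Walking it through (pool after the aborts first):
  pool = (2, 2, 2, 4)
  run P7 (needs (0, 1, 1, 1), free (2, 2, 2, 4)); after release of (1, 1, 0, 1) the pool is (3, 3, 2, 5)
  run P1 (needs (0, 3, 0, 1), free (3, 3, 2, 5)); after release of (1, 0, 1, 1) the pool is (4, 3, 3, 6)
  run P6 (needs (1, 2, 2, 2), free (4, 3, 3, 6)); after release of (1, 0, 1, 0) the pool is (5, 3, 4, 6)
  run P0 (needs (3, 2, 2, 3), free (5, 3, 4, 6)); after release of (1, 2, 0, 1) the pool is (6, 5, 4, 7)
  run P4 (needs (4, 2, 1, 4), free (6, 5, 4, 7)); after release of (0, 1, 1, 0) the pool is (6, 6, 5, 7)


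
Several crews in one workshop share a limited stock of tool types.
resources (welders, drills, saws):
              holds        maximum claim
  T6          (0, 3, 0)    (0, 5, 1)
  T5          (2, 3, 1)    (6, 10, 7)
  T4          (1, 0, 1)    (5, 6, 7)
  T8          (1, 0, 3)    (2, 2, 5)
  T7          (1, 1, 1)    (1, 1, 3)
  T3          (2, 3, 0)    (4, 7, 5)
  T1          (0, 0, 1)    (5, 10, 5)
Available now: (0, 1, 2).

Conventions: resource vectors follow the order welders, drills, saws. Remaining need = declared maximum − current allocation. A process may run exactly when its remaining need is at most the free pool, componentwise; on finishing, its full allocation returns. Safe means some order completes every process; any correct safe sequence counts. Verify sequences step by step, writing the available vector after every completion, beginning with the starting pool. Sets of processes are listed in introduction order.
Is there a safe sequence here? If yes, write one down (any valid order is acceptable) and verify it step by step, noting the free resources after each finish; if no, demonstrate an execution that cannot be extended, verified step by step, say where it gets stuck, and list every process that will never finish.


SAFE, for example via the order T7, T6, T8, T3, T5, T1, T4.
Key observation: T7 marks the first exact bind of the order: its need (0, 0, 2) fits the free (0, 1, 2) with zero slack on a requested resource.
Step-by-step check:
  pool = (0, 1, 2)
  T7: need (0, 0, 2) fits (0, 1, 2); releases (1, 1, 1), pool now (1, 2, 3)
  T6: need (0, 2, 1) fits (1, 2, 3); releases (0, 3, 0), pool now (1, 5, 3)
  T8: need (1, 2, 2) fits (1, 5, 3); releases (1, 0, 3), pool now (2, 5, 6)
  T3: need (2, 4, 5) fits (2, 5, 6); releases (2, 3, 0), pool now (4, 8, 6)
  T5: need (4, 7, 6) fits (4, 8, 6); releases (2, 3, 1), pool now (6, 11, 7)
  T1: need (5, 10, 4) fits (6, 11, 7); releases (0, 0, 1), pool now (6, 11, 8)
  T4: need (4, 6, 6) fits (6, 11, 8); releases (1, 0, 1), pool now (7, 11, 9)


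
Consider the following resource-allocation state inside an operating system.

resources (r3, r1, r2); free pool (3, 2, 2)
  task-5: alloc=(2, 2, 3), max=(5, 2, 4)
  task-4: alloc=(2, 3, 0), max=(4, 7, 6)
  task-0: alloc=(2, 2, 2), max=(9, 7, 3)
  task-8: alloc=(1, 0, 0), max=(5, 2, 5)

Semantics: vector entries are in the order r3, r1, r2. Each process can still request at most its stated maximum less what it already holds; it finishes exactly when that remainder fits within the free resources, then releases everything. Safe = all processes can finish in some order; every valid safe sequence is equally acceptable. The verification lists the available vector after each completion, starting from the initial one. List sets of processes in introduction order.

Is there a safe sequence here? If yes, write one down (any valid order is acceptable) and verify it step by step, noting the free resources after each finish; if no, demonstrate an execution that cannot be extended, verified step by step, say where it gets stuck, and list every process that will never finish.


The state is UNSAFE.
Key observation: after task-5, task-8 the pool peaks at (6, 4, 5), and each blocked process is short somewhere: task-4 on r2; task-0 on r3, r1.
The run task-5, task-8 cannot be extended any further. Check, step by step:
  pool = (3, 2, 2)
  task-5 needs (3, 0, 1) <= (3, 2, 2) -> finishes; pool += (2, 2, 3) = (5, 4, 5)
  task-8 needs (4, 2, 5) <= (5, 4, 5) -> finishes; pool += (1, 0, 0) = (6, 4, 5)
  task-4 still needs (2, 4, 6) but only (6, 4, 5) is free — short on r2
  task-0 still needs (7, 5, 1) but only (6, 4, 5) is free — short on r3 and r1
Permanently blocked: task-4 and task-0.


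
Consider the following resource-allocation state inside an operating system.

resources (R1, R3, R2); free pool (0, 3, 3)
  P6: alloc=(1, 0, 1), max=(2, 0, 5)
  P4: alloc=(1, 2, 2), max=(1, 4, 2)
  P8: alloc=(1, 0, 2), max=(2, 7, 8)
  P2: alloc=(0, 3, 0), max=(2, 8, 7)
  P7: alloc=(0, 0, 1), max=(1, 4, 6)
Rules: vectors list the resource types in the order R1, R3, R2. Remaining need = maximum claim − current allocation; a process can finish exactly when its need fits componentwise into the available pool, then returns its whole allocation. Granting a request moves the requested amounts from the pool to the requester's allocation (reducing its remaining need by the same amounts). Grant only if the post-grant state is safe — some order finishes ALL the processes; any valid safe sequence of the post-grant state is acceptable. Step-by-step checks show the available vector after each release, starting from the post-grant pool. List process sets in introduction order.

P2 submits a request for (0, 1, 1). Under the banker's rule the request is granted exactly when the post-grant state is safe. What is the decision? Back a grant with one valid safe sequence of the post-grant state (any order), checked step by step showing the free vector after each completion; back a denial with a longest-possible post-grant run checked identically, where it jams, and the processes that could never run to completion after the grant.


GRANT — the state after the grant stays safe, e.g. via P4, P6, P7, P2, P8.
Key observation: with (0, 2, 2) left after the transfer, P4 can run at once — the state stays safe.
Check on the post-grant state, step by step:
  pool = (0, 2, 2)
  run P4 (needs (0, 2, 0), free (0, 2, 2)); after release of (1, 2, 2) the pool is (1, 4, 4)
  run P6 (needs (1, 0, 4), free (1, 4, 4)); after release of (1, 0, 1) the pool is (2, 4, 5)
  run P7 (needs (1, 4, 5), free (2, 4, 5)); after release of (0, 0, 1) the pool is (2, 4, 6)
  run P2 (needs (2, 4, 6), free (2, 4, 6)); after release of (0, 4, 1) the pool is (2, 8, 7)
  run P8 (needs (1, 7, 6), free (2, 8, 7)); after release of (1, 0, 2) the pool is (3, 8, 9)


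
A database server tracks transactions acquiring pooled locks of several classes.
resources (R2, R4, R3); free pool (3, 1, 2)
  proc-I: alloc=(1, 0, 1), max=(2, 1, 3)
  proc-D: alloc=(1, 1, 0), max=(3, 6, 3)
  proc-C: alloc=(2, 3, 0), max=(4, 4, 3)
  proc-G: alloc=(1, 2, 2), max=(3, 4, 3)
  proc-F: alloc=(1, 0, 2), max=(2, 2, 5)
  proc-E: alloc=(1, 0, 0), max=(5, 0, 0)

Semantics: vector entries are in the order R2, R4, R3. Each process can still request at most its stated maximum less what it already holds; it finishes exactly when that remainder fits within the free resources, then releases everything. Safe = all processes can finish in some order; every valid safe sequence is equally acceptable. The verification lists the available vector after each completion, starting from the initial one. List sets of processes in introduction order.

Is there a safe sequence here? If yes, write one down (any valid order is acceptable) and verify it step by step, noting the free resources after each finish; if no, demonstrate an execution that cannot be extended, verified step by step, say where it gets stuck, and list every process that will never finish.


SAFE. One safe sequence: proc-I, proc-E, proc-C, proc-G, proc-D, proc-F.
Key observation: proc-I marks the first exact bind of the order: its need (1, 1, 2) fits the free (3, 1, 2) with zero slack on a requested resource.
Walking it through:
  pool = (3, 1, 2)
  proc-I needs (1, 1, 2) <= (3, 1, 2) -> finishes; pool += (1, 0, 1) = (4, 1, 3)
  proc-E needs (4, 0, 0) <= (4, 1, 3) -> finishes; pool += (1, 0, 0) = (5, 1, 3)
  proc-C needs (2, 1, 3) <= (5, 1, 3) -> finishes; pool += (2, 3, 0) = (7, 4, 3)
  proc-G needs (2, 2, 1) <= (7, 4, 3) -> finishes; pool += (1, 2, 2) = (8, 6, 5)
  proc-D needs (2, 5, 3) <= (8, 6, 5) -> finishes; pool += (1, 1, 0) = (9, 7, 5)
  proc-F needs (1, 2, 3) <= (9, 7, 5) -> finishes; pool += (1, 0, 2) = (10, 7, 7)


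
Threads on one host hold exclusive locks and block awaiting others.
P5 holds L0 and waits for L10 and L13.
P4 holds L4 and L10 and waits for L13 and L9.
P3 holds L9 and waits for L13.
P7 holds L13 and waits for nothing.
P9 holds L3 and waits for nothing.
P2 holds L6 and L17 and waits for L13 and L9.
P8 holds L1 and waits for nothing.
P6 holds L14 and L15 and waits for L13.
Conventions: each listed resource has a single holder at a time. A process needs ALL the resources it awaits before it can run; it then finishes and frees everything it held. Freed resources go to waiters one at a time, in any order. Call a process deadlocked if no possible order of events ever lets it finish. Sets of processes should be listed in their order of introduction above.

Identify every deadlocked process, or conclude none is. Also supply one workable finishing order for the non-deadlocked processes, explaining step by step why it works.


The deadlocked set is empty.
Key observation: no waiting chain loops back on itself — every chain ends at a process that waits on nothing, so everyone eventually runs.
One completion order for the rest: P9, P7, P3, P4, P2, P6, P5, P8.
Step-by-step check:
  P9 waits on nothing -> runs at once and releases L3
  P7 waits on nothing -> runs at once and releases L13
  P3 waits on L13 — all released -> runs and releases L9
  P4 waits on L13 and L9 — all released -> runs and releases L4 and L10
  P2 waits on L13 and L9 — all released -> runs and releases L6 and L17
  P6 waits on L13 — all released -> runs and releases L14 and L15
  P5 waits on L10 and L13 — all released -> runs and releases L0
  P8 waits on nothing -> runs at once and releases L1


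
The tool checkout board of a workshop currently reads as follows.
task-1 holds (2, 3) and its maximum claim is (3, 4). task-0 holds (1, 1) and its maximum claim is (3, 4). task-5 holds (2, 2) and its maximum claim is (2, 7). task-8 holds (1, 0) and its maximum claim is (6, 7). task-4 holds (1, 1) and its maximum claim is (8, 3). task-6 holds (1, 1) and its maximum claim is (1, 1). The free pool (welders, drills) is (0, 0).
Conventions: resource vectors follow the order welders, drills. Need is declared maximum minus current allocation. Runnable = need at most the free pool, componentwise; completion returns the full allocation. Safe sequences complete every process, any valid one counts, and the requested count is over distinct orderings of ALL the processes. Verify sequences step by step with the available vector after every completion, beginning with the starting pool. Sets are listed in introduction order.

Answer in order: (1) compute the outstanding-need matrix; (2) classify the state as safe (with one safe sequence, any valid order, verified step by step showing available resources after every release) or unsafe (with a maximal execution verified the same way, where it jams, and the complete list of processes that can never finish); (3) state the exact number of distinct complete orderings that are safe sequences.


(1) Need matrix, components ordered welders, drills:
  task-1: (1, 1)
  task-0: (2, 3)
  task-5: (0, 5)
  task-8: (5, 7)
  task-4: (7, 2)
  task-6: (0, 0)
(2) SAFE, for example via the order task-6, task-1, task-0, task-5, task-8, task-4.
Key observation: the order's first zero-slack moment is task-1 ((1, 1) needed, (1, 1) free — a requested resource with nothing to spare).
Verifying each step:
  pool = (0, 0)
  task-6: need (0, 0) fits (0, 0); releases (1, 1), pool now (1, 1)
  task-1: need (1, 1) fits (1, 1); releases (2, 3), pool now (3, 4)
  task-0: need (2, 3) fits (3, 4); releases (1, 1), pool now (4, 5)
  task-5: need (0, 5) fits (4, 5); releases (2, 2), pool now (6, 7)
  task-8: need (5, 7) fits (6, 7); releases (1, 0), pool now (7, 7)
  task-4: need (7, 2) fits (7, 7); releases (1, 1), pool now (8, 8)
(3) The exact count: 1 of the possible complete orderings is a safe sequence.


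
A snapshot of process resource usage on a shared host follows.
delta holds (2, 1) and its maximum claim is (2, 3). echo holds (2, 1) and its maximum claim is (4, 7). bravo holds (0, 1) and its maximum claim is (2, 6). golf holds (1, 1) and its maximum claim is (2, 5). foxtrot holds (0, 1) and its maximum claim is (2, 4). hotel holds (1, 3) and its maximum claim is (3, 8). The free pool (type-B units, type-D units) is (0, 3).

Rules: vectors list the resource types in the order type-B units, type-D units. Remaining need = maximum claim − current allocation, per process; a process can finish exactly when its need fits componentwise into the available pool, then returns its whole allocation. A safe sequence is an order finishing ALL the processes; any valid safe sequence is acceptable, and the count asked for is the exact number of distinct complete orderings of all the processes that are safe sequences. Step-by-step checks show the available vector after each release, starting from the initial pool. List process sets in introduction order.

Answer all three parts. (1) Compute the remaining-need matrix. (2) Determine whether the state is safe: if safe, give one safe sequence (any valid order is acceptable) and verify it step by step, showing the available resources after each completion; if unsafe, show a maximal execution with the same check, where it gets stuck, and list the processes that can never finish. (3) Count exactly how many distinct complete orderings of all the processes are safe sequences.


(1) Remaining need (order type-B units, type-D units):
  delta: (0, 2)
  echo: (2, 6)
  bravo: (2, 5)
  golf: (1, 4)
  foxtrot: (2, 3)
  hotel: (2, 5)
(2) SAFE. One safe sequence: delta, foxtrot, bravo, golf, hotel, echo.
Key observation: foxtrot marks the first exact bind of the order: its need (2, 3) fits the free (2, 4) with zero slack on a requested resource.
Verifying each step:
  pool = (0, 3)
  delta: need (0, 2) fits (0, 3); releases (2, 1), pool now (2, 4)
  foxtrot: need (2, 3) fits (2, 4); releases (0, 1), pool now (2, 5)
  bravo: need (2, 5) fits (2, 5); releases (0, 1), pool now (2, 6)
  golf: need (1, 4) fits (2, 6); releases (1, 1), pool now (3, 7)
  hotel: need (2, 5) fits (3, 7); releases (1, 3), pool now (4, 10)
  echo: need (2, 6) fits (4, 10); releases (2, 1), pool now (6, 11)
(3) Precisely 36 of the possible complete orderings are safe sequences.


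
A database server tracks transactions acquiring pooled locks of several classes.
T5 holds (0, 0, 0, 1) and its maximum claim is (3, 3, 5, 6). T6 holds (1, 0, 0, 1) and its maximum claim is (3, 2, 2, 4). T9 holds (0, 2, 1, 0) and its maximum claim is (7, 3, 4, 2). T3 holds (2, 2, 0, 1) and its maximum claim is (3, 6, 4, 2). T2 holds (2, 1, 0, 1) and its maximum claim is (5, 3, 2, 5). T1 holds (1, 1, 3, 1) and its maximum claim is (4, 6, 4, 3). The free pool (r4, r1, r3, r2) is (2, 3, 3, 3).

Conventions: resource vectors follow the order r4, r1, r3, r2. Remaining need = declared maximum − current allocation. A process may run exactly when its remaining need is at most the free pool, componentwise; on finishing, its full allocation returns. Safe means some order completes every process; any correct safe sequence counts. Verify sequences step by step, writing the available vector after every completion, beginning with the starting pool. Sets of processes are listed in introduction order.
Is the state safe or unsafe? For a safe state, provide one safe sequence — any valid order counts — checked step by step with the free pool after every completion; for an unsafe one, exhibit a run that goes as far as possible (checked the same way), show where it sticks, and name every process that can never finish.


UNSAFE — no complete ordering exists.
Key observation: after T6, T2 the pool peaks at (5, 4, 3, 5), and each blocked process is short somewhere: T5 on r3; T9 on r4; T3 on r3; T1 on r1.
The run T6, T2 cannot be extended any further. Walking it through:
  pool = (2, 3, 3, 3)
  T6: need (2, 2, 2, 3) fits (2, 3, 3, 3); releases (1, 0, 0, 1), pool now (3, 3, 3, 4)
  T2: need (3, 2, 2, 4) fits (3, 3, 3, 4); releases (2, 1, 0, 1), pool now (5, 4, 3, 5)
  blocked: T5 wants (3, 3, 5, 5), pool (5, 4, 3, 5) — not enough r3
  blocked: T9 wants (7, 1, 3, 2), pool (5, 4, 3, 5) — not enough r4
  blocked: T3 wants (1, 4, 4, 1), pool (5, 4, 3, 5) — not enough r3
  blocked: T1 wants (3, 5, 1, 2), pool (5, 4, 3, 5) — not enough r1
Never able to finish: T5, T9, T3 and T1.


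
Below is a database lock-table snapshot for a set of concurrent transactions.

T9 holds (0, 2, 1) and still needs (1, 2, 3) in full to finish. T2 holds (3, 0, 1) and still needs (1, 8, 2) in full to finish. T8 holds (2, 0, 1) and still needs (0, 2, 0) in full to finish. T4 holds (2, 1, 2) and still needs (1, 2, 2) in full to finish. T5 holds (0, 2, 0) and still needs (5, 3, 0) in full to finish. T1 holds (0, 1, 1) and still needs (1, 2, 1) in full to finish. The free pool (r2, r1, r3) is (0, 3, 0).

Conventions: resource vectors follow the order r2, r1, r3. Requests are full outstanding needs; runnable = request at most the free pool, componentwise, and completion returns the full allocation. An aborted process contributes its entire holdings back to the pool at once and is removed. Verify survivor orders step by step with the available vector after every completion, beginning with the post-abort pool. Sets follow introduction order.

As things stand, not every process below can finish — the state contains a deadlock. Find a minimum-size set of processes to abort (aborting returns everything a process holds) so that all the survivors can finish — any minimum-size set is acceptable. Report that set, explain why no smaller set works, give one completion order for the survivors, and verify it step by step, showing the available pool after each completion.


The answer: abort T5.
Key observation: before aborting T5, T2 was permanently blocked — no order could ever run it; afterwards it completes at step 5.
Why nothing smaller works: aborting no one leaves the state deadlocked as given.
One survivor order: T8, T1, T4, T9, T2. Walking it through (post-abort pool first):
  pool = (0, 5, 0)
  T8 needs (0, 2, 0) <= (0, 5, 0) -> finishes; pool += (2, 0, 1) = (2, 5, 1)
  T1 needs (1, 2, 1) <= (2, 5, 1) -> finishes; pool += (0, 1, 1) = (2, 6, 2)
  T4 needs (1, 2, 2) <= (2, 6, 2) -> finishes; pool += (2, 1, 2) = (4, 7, 4)
  T9 needs (1, 2, 3) <= (4, 7, 4) -> finishes; pool += (0, 2, 1) = (4, 9, 5)
  T2 needs (1, 8, 2) <= (4, 9, 5) -> finishes; pool += (3, 0, 1) = (7, 9, 6)


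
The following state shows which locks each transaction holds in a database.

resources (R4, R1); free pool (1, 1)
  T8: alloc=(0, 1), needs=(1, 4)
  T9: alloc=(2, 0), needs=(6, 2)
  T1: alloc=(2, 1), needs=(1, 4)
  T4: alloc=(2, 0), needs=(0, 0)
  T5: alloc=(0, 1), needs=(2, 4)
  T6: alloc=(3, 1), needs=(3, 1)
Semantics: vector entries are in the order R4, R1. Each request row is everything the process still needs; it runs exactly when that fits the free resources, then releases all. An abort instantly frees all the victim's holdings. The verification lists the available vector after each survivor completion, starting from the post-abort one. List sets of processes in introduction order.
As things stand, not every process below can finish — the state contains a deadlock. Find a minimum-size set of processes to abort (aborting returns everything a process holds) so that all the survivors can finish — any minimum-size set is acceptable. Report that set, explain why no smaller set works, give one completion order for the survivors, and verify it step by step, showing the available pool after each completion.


Minimum abort set: T8 and T1.
Key observation: the deadlocked T5 becomes finishable only because T8 and T1 released (2, 2); it completes at step 2 below.
No one abort is enough; case by case: T8 alone leaves T1 blocked (short on R1); T9 alone leaves T8 blocked (short on R1); T1 alone leaves T8 blocked (short on R1); T4 alone leaves T8 blocked (short on R1); T5 alone leaves T8 blocked (short on R1); T6 alone leaves T8 blocked (short on R1).
Survivors finish in the order: T6, T5, T9, T4. Verifying each step (pool after the aborts first):
  pool = (3, 3)
  run T6 (needs (3, 1), free (3, 3)); after release of (3, 1) the pool is (6, 4)
  run T5 (needs (2, 4), free (6, 4)); after release of (0, 1) the pool is (6, 5)
  run T9 (needs (6, 2), free (6, 5)); after release of (2, 0) the pool is (8, 5)
  run T4 (needs (0, 0), free (8, 5)); after release of (2, 0) the pool is (10, 5)


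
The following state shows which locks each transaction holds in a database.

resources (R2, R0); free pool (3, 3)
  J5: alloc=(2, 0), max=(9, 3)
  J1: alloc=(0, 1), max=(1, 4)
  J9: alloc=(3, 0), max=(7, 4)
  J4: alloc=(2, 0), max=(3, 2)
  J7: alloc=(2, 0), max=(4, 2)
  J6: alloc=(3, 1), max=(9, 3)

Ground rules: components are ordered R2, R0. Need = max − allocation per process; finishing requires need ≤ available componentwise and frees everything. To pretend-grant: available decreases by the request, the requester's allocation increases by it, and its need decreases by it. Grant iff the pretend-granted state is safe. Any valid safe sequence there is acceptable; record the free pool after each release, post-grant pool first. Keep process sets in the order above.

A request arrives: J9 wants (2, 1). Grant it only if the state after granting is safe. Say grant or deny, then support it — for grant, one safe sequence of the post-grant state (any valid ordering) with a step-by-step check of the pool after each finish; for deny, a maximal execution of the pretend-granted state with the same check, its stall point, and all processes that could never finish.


DENY — the pretend-granted state is unsafe.
Key observation: after J4, J7 the pool peaks at (5, 2), and each blocked process is short somewhere: J5 on R2, R0; J1 on R0; J9 on R0; J6 on R2.
Pretend the grant happened; the run J4, J7 goes as far as possible. Step-by-step check:
  pool = (1, 2)
  J4: need (1, 2) fits (1, 2); releases (2, 0), pool now (3, 2)
  J7: need (2, 2) fits (3, 2); releases (2, 0), pool now (5, 2)
  blocked: J5 wants (7, 3), pool (5, 2) — not enough R2 and R0
  blocked: J1 wants (1, 3), pool (5, 2) — not enough R0
  blocked: J9 wants (2, 3), pool (5, 2) — not enough R0
  blocked: J6 wants (6, 2), pool (5, 2) — not enough R2
Post-grant, the permanently blocked set is J5, J1, J9 and J6.


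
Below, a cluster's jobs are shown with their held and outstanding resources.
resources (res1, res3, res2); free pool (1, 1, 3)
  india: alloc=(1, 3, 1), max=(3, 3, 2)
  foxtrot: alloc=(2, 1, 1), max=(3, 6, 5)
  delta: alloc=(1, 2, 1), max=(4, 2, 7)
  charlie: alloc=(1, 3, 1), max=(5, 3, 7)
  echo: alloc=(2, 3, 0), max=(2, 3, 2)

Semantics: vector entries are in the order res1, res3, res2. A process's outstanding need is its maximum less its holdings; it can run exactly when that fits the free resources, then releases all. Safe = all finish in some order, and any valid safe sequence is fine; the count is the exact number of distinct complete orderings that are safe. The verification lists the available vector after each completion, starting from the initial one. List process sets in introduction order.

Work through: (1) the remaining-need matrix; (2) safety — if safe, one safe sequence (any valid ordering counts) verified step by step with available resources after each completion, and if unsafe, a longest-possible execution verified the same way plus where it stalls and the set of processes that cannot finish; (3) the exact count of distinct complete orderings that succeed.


(1) Remaining need (order res1, res3, res2):
  india: (2, 0, 1)
  foxtrot: (1, 5, 4)
  delta: (3, 0, 6)
  charlie: (4, 0, 6)
  echo: (0, 0, 2)
(2) UNSAFE — no complete ordering exists.
Key observation: echo, india, foxtrot can finish, but then (6, 8, 5) is all there is, and the blocked group's res2 demands exceed it.
The run echo, india, foxtrot cannot be extended any further. Check, step by step:
  pool = (1, 1, 3)
  run echo (needs (0, 0, 2), free (1, 1, 3)); after release of (2, 3, 0) the pool is (3, 4, 3)
  run india (needs (2, 0, 1), free (3, 4, 3)); after release of (1, 3, 1) the pool is (4, 7, 4)
  run foxtrot (needs (1, 5, 4), free (4, 7, 4)); after release of (2, 1, 1) the pool is (6, 8, 5)
  delta cannot run: need (3, 0, 6) vs free (6, 8, 5) (insufficient res2)
  charlie cannot run: need (4, 0, 6) vs free (6, 8, 5) (insufficient res2)
Never able to finish: delta and charlie.
(3) Precisely 0 of the possible complete orderings are safe sequences.


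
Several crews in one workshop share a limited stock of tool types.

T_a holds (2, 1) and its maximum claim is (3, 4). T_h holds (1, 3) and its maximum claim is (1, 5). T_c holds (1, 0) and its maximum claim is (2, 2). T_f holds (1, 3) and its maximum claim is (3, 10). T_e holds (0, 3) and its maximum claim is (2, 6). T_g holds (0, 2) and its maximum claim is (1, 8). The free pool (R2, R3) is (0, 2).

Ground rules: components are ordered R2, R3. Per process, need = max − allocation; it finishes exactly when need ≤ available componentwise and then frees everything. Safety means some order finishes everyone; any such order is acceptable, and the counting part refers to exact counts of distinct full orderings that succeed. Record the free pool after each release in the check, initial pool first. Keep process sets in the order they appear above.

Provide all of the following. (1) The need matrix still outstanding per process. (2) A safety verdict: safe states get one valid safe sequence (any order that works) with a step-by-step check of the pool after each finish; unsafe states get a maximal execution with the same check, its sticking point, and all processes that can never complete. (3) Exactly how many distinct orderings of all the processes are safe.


(1) Outstanding need per process (order R2, R3):
  T_a: (1, 3)
  T_h: (0, 2)
  T_c: (1, 2)
  T_f: (2, 7)
  T_e: (2, 3)
  T_g: (1, 6)
(2) SAFE, for example via the order T_h, T_c, T_a, T_e, T_g, T_f.
Key observation: reading the order forward, T_h is the first process whose need (0, 2) meets the free pool (0, 2) exactly on a resource it requests.
Check, step by step:
  pool = (0, 2)
  run T_h (needs (0, 2), free (0, 2)); after release of (1, 3) the pool is (1, 5)
  run T_c (needs (1, 2), free (1, 5)); after release of (1, 0) the pool is (2, 5)
  run T_a (needs (1, 3), free (2, 5)); after release of (2, 1) the pool is (4, 6)
  run T_e (needs (2, 3), free (4, 6)); after release of (0, 3) the pool is (4, 9)
  run T_g (needs (1, 6), free (4, 9)); after release of (0, 2) the pool is (4, 11)
  run T_f (needs (2, 7), free (4, 11)); after release of (1, 3) the pool is (5, 14)
(3) The exact count: 26 of the possible complete orderings are safe sequences.


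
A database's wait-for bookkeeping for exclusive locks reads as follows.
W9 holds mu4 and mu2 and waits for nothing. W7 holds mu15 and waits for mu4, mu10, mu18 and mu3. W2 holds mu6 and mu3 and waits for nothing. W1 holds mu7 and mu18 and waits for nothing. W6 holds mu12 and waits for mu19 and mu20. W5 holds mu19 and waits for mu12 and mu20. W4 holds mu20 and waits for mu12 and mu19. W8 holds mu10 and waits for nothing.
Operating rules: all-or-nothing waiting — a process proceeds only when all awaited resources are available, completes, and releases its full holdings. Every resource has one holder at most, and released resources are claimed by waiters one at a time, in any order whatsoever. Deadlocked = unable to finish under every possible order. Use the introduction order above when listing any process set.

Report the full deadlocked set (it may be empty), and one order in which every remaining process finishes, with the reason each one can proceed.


Deadlocked set: W6, W5 and W4.
Key observation: W6 -> W5 -> W6 is a circular wait — nothing in it can go first; W4 is caught in further circular waits.
One completion order for the rest: W1, W8, W2, W9, W7.
Verifying each step:
  run W1 (it waits on nothing); releases mu7 and mu18
  run W8 (it waits on nothing); releases mu10
  run W2 (it waits on nothing); releases mu6 and mu3
  run W9 (it waits on nothing); releases mu4 and mu2
  W7: everything it awaited (mu4, mu10, mu18 and mu3) is free; runs, freeing mu15


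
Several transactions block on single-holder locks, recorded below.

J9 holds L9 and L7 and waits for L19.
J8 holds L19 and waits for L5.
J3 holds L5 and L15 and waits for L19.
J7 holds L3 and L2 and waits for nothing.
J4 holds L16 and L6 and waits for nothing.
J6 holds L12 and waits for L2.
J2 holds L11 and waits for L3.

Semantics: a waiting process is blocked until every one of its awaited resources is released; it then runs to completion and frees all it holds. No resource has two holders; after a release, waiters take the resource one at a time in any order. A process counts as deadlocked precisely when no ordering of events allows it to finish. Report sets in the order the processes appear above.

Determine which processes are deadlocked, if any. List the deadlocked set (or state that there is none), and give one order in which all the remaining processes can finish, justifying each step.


Deadlocked set: J9, J8 and J3.
Key observation: the loop J8 -> J3 -> J8 blocks itself forever; J9 waits into the deadlock from upstream.
One completion order for the rest: J4, J7, J2, J6.
Step-by-step check:
  J4 waits on nothing -> runs at once and releases L16 and L6
  J7 waits on nothing -> runs at once and releases L3 and L2
  J2: everything it awaited (L3) is free; runs, freeing L11
  J6: everything it awaited (L2) is free; runs, freeing L12


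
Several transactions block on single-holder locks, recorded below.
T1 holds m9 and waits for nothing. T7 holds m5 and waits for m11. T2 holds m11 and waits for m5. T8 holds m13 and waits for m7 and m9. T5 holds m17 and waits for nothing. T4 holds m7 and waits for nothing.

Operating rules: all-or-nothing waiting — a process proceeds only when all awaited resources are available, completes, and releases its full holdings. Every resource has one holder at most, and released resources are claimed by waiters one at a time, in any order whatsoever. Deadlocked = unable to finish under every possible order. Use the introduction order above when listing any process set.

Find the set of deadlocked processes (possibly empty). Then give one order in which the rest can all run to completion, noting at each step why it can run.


Deadlocked: T7 and T2.
Key observation: nobody on the ring T7 -> T2 -> T7 can start until another member finishes, which never happens; no other process is dragged down with it.
The rest can finish in the order T4, T1, T5, T8.
Check, step by step:
  T4: no waits; runs immediately, freeing m7
  T1: no waits; runs immediately, freeing m9
  T5: no waits; runs immediately, freeing m17
  run T8 (all its waits — m7 and m9 — are resolved); releases m13
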